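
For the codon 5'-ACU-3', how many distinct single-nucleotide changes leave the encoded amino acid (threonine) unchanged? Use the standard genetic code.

Position 1: none → 0 synonymous.
Position 2: none → 0 synonymous.
Position 3: ACC, ACA, ACG → 3 synonymous.
Total: 0 + 0 + 3 = 3.

3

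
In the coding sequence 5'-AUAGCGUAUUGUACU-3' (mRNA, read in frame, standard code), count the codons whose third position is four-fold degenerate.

2

Codon 1 AUA (Ile): third position 3-fold.
Codon 2 GCG (Ala): third position 4-fold.
Codon 3 UAU (Tyr): third position 2-fold.
Codon 4 UGU (Cys): third position 2-fold.
Codon 5 ACU (Thr): third position 4-fold.
Four-fold degenerate third positions: 2.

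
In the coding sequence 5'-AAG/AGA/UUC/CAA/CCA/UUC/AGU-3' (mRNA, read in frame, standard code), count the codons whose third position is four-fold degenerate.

Codon 1 AAG (Lys): third position 2-fold.
Codon 2 AGA (Arg): third position 2-fold.
Codon 3 UUC (Phe): third position 2-fold.
Codon 4 CAA (Gln): third position 2-fold.
Codon 5 CCA (Pro): third position 4-fold.
Codon 6 UUC (Phe): third position 2-fold.
Codon 7 AGU (Ser): third position 2-fold.
Four-fold degenerate third positions: 1.

1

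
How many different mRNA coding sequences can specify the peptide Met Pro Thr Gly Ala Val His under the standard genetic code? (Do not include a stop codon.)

Met: 1 codon.
Pro: 4 codons.
Thr: 4 codons.
Gly: 4 codons.
Ala: 4 codons.
Val: 4 codons.
His: 2 codons.
1 × 4 × 4 × 4 × 4 × 4 × 2 = 2048.

2048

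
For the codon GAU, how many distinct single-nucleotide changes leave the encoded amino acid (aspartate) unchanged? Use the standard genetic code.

Position 1: none → 0 synonymous.
Position 2: none → 0 synonymous.
Position 3: GAC → 1 synonymous.
Total: 0 + 0 + 1 = 1.

1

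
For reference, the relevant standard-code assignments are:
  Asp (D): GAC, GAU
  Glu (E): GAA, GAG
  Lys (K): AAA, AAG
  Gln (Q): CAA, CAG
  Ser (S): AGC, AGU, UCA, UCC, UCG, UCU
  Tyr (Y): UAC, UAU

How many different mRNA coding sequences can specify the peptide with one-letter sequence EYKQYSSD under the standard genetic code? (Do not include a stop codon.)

2304

Glu: 2 codons.
Tyr: 2 codons.
Lys: 2 codons.
Gln: 2 codons.
Tyr: 2 codons.
Ser: 6 codons.
Ser: 6 codons.
Asp: 2 codons.
2 × 2 × 2 × 2 × 2 × 6 × 6 × 2 = 2304.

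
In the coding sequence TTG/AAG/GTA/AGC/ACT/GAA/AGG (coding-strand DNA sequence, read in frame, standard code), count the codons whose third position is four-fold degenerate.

Codon 1 TTG (Leu): third position 2-fold.
Codon 2 AAG (Lys): third position 2-fold.
Codon 3 GTA (Val): third position 4-fold.
Codon 4 AGC (Ser): third position 2-fold.
Codon 5 ACT (Thr): third position 4-fold.
Codon 6 GAA (Glu): third position 2-fold.
Codon 7 AGG (Arg): third position 2-fold.
Four-fold degenerate third positions: 2.

2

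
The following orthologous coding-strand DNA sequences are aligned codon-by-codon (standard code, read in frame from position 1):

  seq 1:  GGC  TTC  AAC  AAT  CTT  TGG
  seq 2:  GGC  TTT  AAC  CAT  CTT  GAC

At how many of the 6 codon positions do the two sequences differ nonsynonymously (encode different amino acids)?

Codon 1: GGC Gly / GGC Gly — identical.
Codon 2: TTC Phe / TTT Phe — synonymous.
Codon 3: AAC Asn / AAC Asn — identical.
Codon 4: AAT Asn / CAT His — nonsynonymous.
Codon 5: CTT Leu / CTT Leu — identical.
Codon 6: TGG Trp / GAC Asp — nonsynonymous.
Nonsynonymous differences: 2.

2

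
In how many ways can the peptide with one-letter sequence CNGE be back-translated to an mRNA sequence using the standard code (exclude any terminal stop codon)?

32

Cys: 2 codons.
Asn: 2 codons.
Gly: 4 codons.
Glu: 2 codons.
2 × 2 × 4 × 2 = 32.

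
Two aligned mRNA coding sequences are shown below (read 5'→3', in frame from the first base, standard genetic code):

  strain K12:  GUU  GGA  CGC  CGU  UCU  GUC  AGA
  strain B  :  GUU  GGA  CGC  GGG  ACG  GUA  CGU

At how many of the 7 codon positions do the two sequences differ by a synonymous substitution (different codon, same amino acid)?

Codon 1: GUU Val / GUU Val — identical.
Codon 2: GGA Gly / GGA Gly — identical.
Codon 3: CGC Arg / CGC Arg — identical.
Codon 4: CGU Arg / GGG Gly — nonsynonymous.
Codon 5: UCU Ser / ACG Thr — nonsynonymous.
Codon 6: GUC Val / GUA Val — synonymous.
Codon 7: AGA Arg / CGU Arg — synonymous.
Synonymous differences: 2.

2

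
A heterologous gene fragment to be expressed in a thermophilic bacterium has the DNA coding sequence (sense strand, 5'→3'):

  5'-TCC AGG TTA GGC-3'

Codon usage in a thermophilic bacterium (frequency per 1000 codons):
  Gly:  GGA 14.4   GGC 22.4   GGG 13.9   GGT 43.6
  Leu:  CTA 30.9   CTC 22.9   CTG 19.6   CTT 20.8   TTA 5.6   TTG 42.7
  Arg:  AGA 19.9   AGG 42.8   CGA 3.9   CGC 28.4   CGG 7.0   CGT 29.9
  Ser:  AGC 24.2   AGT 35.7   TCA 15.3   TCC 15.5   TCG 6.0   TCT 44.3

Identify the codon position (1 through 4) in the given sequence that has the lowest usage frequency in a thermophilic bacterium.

3

Codon 1 TCC (Ser): 15.5 per 1000.
Codon 2 AGG (Arg): 42.8 per 1000.
Codon 3 TTA (Leu): 5.6 per 1000.
Codon 4 GGC (Gly): 22.4 per 1000.
Lowest frequency is 5.6 at codon 3.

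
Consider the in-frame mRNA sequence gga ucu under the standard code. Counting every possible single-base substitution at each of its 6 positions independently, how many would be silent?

Codon 1 (GGA, Gly): 3 synonymous substitutions.
Codon 2 (UCU, Ser): 3 synonymous substitutions.
Total: 3 + 3 = 6.

6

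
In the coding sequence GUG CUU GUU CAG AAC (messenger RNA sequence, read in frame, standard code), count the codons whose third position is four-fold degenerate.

Codon 1 GUG (Val): third position 4-fold.
Codon 2 CUU (Leu): third position 4-fold.
Codon 3 GUU (Val): third position 4-fold.
Codon 4 CAG (Gln): third position 2-fold.
Codon 5 AAC (Asn): third position 2-fold.
Four-fold degenerate third positions: 3.

3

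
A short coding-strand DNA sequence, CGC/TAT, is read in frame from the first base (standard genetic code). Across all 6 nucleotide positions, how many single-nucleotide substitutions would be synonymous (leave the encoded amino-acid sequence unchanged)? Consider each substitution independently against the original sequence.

4

Codon 1 (CGC, Arg): 3 synonymous substitutions.
Codon 2 (TAT, Tyr): 1 synonymous substitution.
Total: 3 + 1 = 4.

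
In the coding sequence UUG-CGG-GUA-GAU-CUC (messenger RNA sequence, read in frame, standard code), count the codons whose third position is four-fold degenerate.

3

Codon 1 UUG (Leu): third position 2-fold.
Codon 2 CGG (Arg): third position 4-fold.
Codon 3 GUA (Val): third position 4-fold.
Codon 4 GAU (Asp): third position 2-fold.
Codon 5 CUC (Leu): third position 4-fold.
Four-fold degenerate third positions: 3.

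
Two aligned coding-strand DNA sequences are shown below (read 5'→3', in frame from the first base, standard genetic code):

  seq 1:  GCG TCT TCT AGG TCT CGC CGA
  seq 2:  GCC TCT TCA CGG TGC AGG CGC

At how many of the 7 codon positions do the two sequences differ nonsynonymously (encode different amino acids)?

1

Codon 1: GCG Ala / GCC Ala — synonymous.
Codon 2: TCT Ser / TCT Ser — identical.
Codon 3: TCT Ser / TCA Ser — synonymous.
Codon 4: AGG Arg / CGG Arg — synonymous.
Codon 5: TCT Ser / TGC Cys — nonsynonymous.
Codon 6: CGC Arg / AGG Arg — synonymous.
Codon 7: CGA Arg / CGC Arg — synonymous.
Nonsynonymous differences: 1.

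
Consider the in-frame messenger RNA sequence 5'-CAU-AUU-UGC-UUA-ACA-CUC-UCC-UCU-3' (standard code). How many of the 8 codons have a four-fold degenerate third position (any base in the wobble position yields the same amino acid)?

Codon 1 CAU (His): third position 2-fold.
Codon 2 AUU (Ile): third position 3-fold.
Codon 3 UGC (Cys): third position 2-fold.
Codon 4 UUA (Leu): third position 2-fold.
Codon 5 ACA (Thr): third position 4-fold.
Codon 6 CUC (Leu): third position 4-fold.
Codon 7 UCC (Ser): third position 4-fold.
Codon 8 UCU (Ser): third position 4-fold.
Four-fold degenerate third positions: 4.

4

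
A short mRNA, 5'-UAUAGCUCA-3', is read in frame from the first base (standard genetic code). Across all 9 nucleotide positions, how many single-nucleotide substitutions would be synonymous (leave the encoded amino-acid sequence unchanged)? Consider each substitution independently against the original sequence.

Codon 1 (UAU, Tyr): 1 synonymous substitution.
Codon 2 (AGC, Ser): 1 synonymous substitution.
Codon 3 (UCA, Ser): 3 synonymous substitutions.
Total: 1 + 1 + 3 = 5.

5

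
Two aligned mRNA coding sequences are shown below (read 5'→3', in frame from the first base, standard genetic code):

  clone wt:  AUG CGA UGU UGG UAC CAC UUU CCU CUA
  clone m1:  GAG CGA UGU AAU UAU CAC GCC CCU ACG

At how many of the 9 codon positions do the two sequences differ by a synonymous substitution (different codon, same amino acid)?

Codon 1: AUG Met / GAG Glu — nonsynonymous.
Codon 2: CGA Arg / CGA Arg — identical.
Codon 3: UGU Cys / UGU Cys — identical.
Codon 4: UGG Trp / AAU Asn — nonsynonymous.
Codon 5: UAC Tyr / UAU Tyr — synonymous.
Codon 6: CAC His / CAC His — identical.
Codon 7: UUU Phe / GCC Ala — nonsynonymous.
Codon 8: CCU Pro / CCU Pro — identical.
Codon 9: CUA Leu / ACG Thr — nonsynonymous.
Synonymous differences: 1.

1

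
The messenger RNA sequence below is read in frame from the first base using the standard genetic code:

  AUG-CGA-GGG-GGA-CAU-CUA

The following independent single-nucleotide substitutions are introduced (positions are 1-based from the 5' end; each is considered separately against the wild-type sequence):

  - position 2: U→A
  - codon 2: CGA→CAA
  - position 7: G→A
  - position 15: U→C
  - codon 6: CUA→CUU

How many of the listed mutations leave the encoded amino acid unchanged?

2

Codon 1: AUG (Met) → AAG (Lys) — missense.
Codon 2: CGA (Arg) → CAA (Gln) — missense.
Codon 3: GGG (Gly) → AGG (Arg) — missense.
Codon 5: CAU (His) → CAC (His) — synonymous.
Codon 6: CUA (Leu) → CUU (Leu) — synonymous.
Synonymous: 2 of 5.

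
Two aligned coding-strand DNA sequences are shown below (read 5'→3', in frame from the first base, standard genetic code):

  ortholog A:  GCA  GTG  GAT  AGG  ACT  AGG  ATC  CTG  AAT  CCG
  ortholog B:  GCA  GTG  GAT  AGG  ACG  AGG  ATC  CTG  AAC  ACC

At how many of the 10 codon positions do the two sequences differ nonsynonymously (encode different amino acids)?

Codon 1: GCA Ala / GCA Ala — identical.
Codon 2: GTG Val / GTG Val — identical.
Codon 3: GAT Asp / GAT Asp — identical.
Codon 4: AGG Arg / AGG Arg — identical.
Codon 5: ACT Thr / ACG Thr — synonymous.
Codon 6: AGG Arg / AGG Arg — identical.
Codon 7: ATC Ile / ATC Ile — identical.
Codon 8: CTG Leu / CTG Leu — identical.
Codon 9: AAT Asn / AAC Asn — synonymous.
Codon 10: CCG Pro / ACC Thr — nonsynonymous.
Nonsynonymous differences: 1.

1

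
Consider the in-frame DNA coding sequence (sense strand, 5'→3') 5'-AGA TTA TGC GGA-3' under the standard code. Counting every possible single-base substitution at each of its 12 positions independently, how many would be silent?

Codon 1 (AGA, Arg): 2 synonymous substitutions.
Codon 2 (TTA, Leu): 2 synonymous substitutions.
Codon 3 (TGC, Cys): 1 synonymous substitution.
Codon 4 (GGA, Gly): 3 synonymous substitutions.
Total: 2 + 2 + 1 + 3 = 8.

8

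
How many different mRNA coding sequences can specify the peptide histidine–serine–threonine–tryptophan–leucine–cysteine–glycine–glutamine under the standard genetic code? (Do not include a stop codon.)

4608

His: 2 codons.
Ser: 6 codons.
Thr: 4 codons.
Trp: 1 codon.
Leu: 6 codons.
Cys: 2 codons.
Gly: 4 codons.
Gln: 2 codons.
2 × 6 × 4 × 1 × 6 × 2 × 4 × 2 = 4608.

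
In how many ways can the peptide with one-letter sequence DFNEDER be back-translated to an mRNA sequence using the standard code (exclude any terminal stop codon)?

384

Asp: 2 codons.
Phe: 2 codons.
Asn: 2 codons.
Glu: 2 codons.
Asp: 2 codons.
Glu: 2 codons.
Arg: 6 codons.
2 × 2 × 2 × 2 × 2 × 2 × 6 = 384.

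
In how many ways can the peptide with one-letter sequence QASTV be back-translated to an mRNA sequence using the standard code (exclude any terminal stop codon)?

768

Gln: 2 codons.
Ala: 4 codons.
Ser: 6 codons.
Thr: 4 codons.
Val: 4 codons.
2 × 4 × 6 × 4 × 4 = 768.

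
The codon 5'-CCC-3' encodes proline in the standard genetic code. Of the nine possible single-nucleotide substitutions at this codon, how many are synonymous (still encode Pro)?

3

Position 1: none → 0 synonymous.
Position 2: none → 0 synonymous.
Position 3: CCU, CCA, CCG → 3 synonymous.
Total: 0 + 0 + 3 = 3.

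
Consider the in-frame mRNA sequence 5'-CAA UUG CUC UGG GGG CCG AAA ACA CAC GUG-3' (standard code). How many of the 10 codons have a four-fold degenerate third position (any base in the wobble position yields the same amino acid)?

5

Codon 1 CAA (Gln): third position 2-fold.
Codon 2 UUG (Leu): third position 2-fold.
Codon 3 CUC (Leu): third position 4-fold.
Codon 4 UGG (Trp): third position 1-fold.
Codon 5 GGG (Gly): third position 4-fold.
Codon 6 CCG (Pro): third position 4-fold.
Codon 7 AAA (Lys): third position 2-fold.
Codon 8 ACA (Thr): third position 4-fold.
Codon 9 CAC (His): third position 2-fold.
Codon 10 GUG (Val): third position 4-fold.
Four-fold degenerate third positions: 5.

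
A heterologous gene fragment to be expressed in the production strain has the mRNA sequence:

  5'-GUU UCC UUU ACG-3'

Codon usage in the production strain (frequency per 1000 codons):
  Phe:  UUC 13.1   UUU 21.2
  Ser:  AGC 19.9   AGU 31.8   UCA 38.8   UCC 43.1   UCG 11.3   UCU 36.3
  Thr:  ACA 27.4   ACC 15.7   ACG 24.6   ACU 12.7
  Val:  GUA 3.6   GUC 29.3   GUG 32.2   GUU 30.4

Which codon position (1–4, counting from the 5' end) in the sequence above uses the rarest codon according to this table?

Codon 1 GUU (Val): 30.4 per 1000.
Codon 2 UCC (Ser): 43.1 per 1000.
Codon 3 UUU (Phe): 21.2 per 1000.
Codon 4 ACG (Thr): 24.6 per 1000.
Lowest frequency is 21.2 at codon 3.

3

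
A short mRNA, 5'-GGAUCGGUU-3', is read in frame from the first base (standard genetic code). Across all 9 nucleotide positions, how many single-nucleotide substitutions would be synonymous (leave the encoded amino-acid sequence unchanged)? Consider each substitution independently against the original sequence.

9

Codon 1 (GGA, Gly): 3 synonymous substitutions.
Codon 2 (UCG, Ser): 3 synonymous substitutions.
Codon 3 (GUU, Val): 3 synonymous substitutions.
Total: 3 + 3 + 3 = 9.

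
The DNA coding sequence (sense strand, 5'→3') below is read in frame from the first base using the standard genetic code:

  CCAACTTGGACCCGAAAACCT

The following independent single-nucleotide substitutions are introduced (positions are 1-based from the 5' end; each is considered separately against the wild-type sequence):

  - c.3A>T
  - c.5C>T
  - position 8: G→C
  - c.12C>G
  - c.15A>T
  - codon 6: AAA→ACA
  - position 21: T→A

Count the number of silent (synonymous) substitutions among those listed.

Codon 1: CCA (Pro) → CCT (Pro) — synonymous.
Codon 2: ACT (Thr) → ATT (Ile) — missense.
Codon 3: TGG (Trp) → TCG (Ser) — missense.
Codon 4: ACC (Thr) → ACG (Thr) — synonymous.
Codon 5: CGA (Arg) → CGT (Arg) — synonymous.
Codon 6: AAA (Lys) → ACA (Thr) — missense.
Codon 7: CCT (Pro) → CCA (Pro) — synonymous.
Synonymous: 4 of 7.

4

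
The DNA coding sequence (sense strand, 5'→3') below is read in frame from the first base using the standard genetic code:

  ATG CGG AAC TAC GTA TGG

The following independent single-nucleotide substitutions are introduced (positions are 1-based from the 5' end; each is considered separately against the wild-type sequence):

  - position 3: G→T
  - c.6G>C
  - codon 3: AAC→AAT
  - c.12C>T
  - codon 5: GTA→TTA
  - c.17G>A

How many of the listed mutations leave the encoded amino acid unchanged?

Codon 1: ATG (Met) → ATT (Ile) — missense.
Codon 2: CGG (Arg) → CGC (Arg) — synonymous.
Codon 3: AAC (Asn) → AAT (Asn) — synonymous.
Codon 4: TAC (Tyr) → TAT (Tyr) — synonymous.
Codon 5: GTA (Val) → TTA (Leu) — missense.
Codon 6: TGG (Trp) → TAG (Stop) — nonsense.
Synonymous: 3 of 6.

3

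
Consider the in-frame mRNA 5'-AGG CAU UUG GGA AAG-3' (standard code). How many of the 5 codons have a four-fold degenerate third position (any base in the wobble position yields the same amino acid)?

1

Codon 1 AGG (Arg): third position 2-fold.
Codon 2 CAU (His): third position 2-fold.
Codon 3 UUG (Leu): third position 2-fold.
Codon 4 GGA (Gly): third position 4-fold.
Codon 5 AAG (Lys): third position 2-fold.
Four-fold degenerate third positions: 1.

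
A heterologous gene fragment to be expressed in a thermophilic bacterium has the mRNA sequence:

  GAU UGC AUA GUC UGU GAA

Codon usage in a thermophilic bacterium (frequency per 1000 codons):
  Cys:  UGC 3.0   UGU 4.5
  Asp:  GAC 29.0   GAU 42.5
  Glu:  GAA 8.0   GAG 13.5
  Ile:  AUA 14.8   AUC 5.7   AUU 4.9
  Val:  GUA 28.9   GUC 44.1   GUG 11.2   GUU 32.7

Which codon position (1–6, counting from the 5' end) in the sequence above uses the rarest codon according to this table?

Codon 1 GAU (Asp): 42.5 per 1000.
Codon 2 UGC (Cys): 3.0 per 1000.
Codon 3 AUA (Ile): 14.8 per 1000.
Codon 4 GUC (Val): 44.1 per 1000.
Codon 5 UGU (Cys): 4.5 per 1000.
Codon 6 GAA (Glu): 8.0 per 1000.
Lowest frequency is 3.0 at codon 2.

2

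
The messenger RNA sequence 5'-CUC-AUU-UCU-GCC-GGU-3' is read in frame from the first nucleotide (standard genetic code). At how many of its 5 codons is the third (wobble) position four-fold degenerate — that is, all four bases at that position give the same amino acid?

Codon 1 CUC (Leu): third position 4-fold.
Codon 2 AUU (Ile): third position 3-fold.
Codon 3 UCU (Ser): third position 4-fold.
Codon 4 GCC (Ala): third position 4-fold.
Codon 5 GGU (Gly): third position 4-fold.
Four-fold degenerate third positions: 4.

4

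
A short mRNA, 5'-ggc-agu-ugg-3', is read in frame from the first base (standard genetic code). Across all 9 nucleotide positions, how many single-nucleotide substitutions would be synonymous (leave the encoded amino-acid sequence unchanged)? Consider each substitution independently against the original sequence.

4

Codon 1 (GGC, Gly): 3 synonymous substitutions.
Codon 2 (AGU, Ser): 1 synonymous substitution.
Codon 3 (UGG, Trp): 0 synonymous substitutions.
Total: 3 + 1 + 0 = 4.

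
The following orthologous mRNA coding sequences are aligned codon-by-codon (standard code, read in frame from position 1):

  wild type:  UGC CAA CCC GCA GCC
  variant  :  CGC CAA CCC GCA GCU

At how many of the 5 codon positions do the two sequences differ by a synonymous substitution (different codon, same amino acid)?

Codon 1: UGC Cys / CGC Arg — nonsynonymous.
Codon 2: CAA Gln / CAA Gln — identical.
Codon 3: CCC Pro / CCC Pro — identical.
Codon 4: GCA Ala / GCA Ala — identical.
Codon 5: GCC Ala / GCU Ala — synonymous.
Synonymous differences: 1.

1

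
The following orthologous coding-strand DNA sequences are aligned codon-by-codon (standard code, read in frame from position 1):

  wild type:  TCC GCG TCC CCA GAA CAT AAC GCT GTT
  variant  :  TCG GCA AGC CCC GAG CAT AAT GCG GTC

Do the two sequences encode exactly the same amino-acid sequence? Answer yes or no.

Codon 1: TCC Ser / TCG Ser — synonymous.
Codon 2: GCG Ala / GCA Ala — synonymous.
Codon 3: TCC Ser / AGC Ser — synonymous.
Codon 4: CCA Pro / CCC Pro — synonymous.
Codon 5: GAA Glu / GAG Glu — synonymous.
Codon 6: CAT His / CAT His — identical.
Codon 7: AAC Asn / AAT Asn — synonymous.
Codon 8: GCT Ala / GCG Ala — synonymous.
Codon 9: GTT Val / GTC Val — synonymous.
Nonsynonymous differences: 0 → same protein.

yes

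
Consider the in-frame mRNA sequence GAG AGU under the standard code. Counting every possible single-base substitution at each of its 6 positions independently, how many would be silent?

2

Codon 1 (GAG, Glu): 1 synonymous substitution.
Codon 2 (AGU, Ser): 1 synonymous substitution.
Total: 1 + 1 = 2.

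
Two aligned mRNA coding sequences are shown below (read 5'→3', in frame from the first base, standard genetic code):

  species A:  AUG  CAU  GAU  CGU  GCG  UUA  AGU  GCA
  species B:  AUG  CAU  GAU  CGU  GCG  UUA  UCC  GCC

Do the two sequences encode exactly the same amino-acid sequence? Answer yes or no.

Codon 1: AUG Met / AUG Met — identical.
Codon 2: CAU His / CAU His — identical.
Codon 3: GAU Asp / GAU Asp — identical.
Codon 4: CGU Arg / CGU Arg — identical.
Codon 5: GCG Ala / GCG Ala — identical.
Codon 6: UUA Leu / UUA Leu — identical.
Codon 7: AGU Ser / UCC Ser — synonymous.
Codon 8: GCA Ala / GCC Ala — synonymous.
Nonsynonymous differences: 0 → same protein.

yes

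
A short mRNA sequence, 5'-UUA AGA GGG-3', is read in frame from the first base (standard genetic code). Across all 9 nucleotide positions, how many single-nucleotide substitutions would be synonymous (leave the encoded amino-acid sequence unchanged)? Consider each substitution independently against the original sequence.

Codon 1 (UUA, Leu): 2 synonymous substitutions.
Codon 2 (AGA, Arg): 2 synonymous substitutions.
Codon 3 (GGG, Gly): 3 synonymous substitutions.
Total: 2 + 2 + 3 = 7.

7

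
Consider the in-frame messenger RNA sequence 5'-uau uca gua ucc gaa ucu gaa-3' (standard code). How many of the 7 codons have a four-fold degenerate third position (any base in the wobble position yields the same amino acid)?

4

Codon 1 UAU (Tyr): third position 2-fold.
Codon 2 UCA (Ser): third position 4-fold.
Codon 3 GUA (Val): third position 4-fold.
Codon 4 UCC (Ser): third position 4-fold.
Codon 5 GAA (Glu): third position 2-fold.
Codon 6 UCU (Ser): third position 4-fold.
Codon 7 GAA (Glu): third position 2-fold.
Four-fold degenerate third positions: 4.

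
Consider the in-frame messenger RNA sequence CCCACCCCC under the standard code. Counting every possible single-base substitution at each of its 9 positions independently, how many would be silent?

Codon 1 (CCC, Pro): 3 synonymous substitutions.
Codon 2 (ACC, Thr): 3 synonymous substitutions.
Codon 3 (CCC, Pro): 3 synonymous substitutions.
Total: 3 + 3 + 3 = 9.

9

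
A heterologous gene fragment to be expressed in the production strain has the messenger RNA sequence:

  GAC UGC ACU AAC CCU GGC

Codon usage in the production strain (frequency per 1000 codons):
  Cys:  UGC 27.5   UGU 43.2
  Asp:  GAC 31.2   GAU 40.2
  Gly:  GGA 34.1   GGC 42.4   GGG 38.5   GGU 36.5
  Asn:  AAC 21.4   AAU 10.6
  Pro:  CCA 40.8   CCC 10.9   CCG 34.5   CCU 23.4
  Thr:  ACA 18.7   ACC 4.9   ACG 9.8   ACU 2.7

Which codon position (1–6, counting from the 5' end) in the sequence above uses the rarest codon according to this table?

3

Codon 1 GAC (Asp): 31.2 per 1000.
Codon 2 UGC (Cys): 27.5 per 1000.
Codon 3 ACU (Thr): 2.7 per 1000.
Codon 4 AAC (Asn): 21.4 per 1000.
Codon 5 CCU (Pro): 23.4 per 1000.
Codon 6 GGC (Gly): 42.4 per 1000.
Lowest frequency is 2.7 at codon 3.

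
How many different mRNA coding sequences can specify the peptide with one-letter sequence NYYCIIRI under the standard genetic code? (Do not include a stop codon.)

Asn: 2 codons.
Tyr: 2 codons.
Tyr: 2 codons.
Cys: 2 codons.
Ile: 3 codons.
Ile: 3 codons.
Arg: 6 codons.
Ile: 3 codons.
2 × 2 × 2 × 2 × 3 × 3 × 6 × 3 = 2592.

2592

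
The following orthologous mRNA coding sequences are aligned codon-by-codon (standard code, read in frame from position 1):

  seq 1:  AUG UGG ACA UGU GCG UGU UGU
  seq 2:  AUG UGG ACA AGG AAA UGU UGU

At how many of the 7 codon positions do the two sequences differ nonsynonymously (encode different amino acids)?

Codon 1: AUG Met / AUG Met — identical.
Codon 2: UGG Trp / UGG Trp — identical.
Codon 3: ACA Thr / ACA Thr — identical.
Codon 4: UGU Cys / AGG Arg — nonsynonymous.
Codon 5: GCG Ala / AAA Lys — nonsynonymous.
Codon 6: UGU Cys / UGU Cys — identical.
Codon 7: UGU Cys / UGU Cys — identical.
Nonsynonymous differences: 2.

2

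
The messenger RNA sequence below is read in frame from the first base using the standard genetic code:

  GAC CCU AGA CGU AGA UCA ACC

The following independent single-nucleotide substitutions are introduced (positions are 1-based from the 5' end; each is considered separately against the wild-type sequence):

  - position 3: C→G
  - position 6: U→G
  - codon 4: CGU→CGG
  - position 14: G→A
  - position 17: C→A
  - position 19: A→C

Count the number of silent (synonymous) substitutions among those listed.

2

Codon 1: GAC (Asp) → GAG (Glu) — missense.
Codon 2: CCU (Pro) → CCG (Pro) — synonymous.
Codon 4: CGU (Arg) → CGG (Arg) — synonymous.
Codon 5: AGA (Arg) → AAA (Lys) — missense.
Codon 6: UCA (Ser) → UAA (Stop) — nonsense.
Codon 7: ACC (Thr) → CCC (Pro) — missense.
Synonymous: 2 of 6.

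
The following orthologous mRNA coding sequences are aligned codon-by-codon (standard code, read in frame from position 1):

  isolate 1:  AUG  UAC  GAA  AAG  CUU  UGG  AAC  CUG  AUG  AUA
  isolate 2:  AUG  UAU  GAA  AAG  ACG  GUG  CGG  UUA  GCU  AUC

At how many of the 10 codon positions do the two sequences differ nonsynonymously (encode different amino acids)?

Codon 1: AUG Met / AUG Met — identical.
Codon 2: UAC Tyr / UAU Tyr — synonymous.
Codon 3: GAA Glu / GAA Glu — identical.
Codon 4: AAG Lys / AAG Lys — identical.
Codon 5: CUU Leu / ACG Thr — nonsynonymous.
Codon 6: UGG Trp / GUG Val — nonsynonymous.
Codon 7: AAC Asn / CGG Arg — nonsynonymous.
Codon 8: CUG Leu / UUA Leu — synonymous.
Codon 9: AUG Met / GCU Ala — nonsynonymous.
Codon 10: AUA Ile / AUC Ile — synonymous.
Nonsynonymous differences: 4.

4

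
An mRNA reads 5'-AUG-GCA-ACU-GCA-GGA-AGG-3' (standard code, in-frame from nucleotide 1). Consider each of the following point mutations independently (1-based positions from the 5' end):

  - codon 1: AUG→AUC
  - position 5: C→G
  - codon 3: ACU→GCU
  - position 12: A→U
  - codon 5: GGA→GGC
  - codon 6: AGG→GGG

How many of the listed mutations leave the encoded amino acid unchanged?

Codon 1: AUG (Met) → AUC (Ile) — missense.
Codon 2: GCA (Ala) → GGA (Gly) — missense.
Codon 3: ACU (Thr) → GCU (Ala) — missense.
Codon 4: GCA (Ala) → GCU (Ala) — synonymous.
Codon 5: GGA (Gly) → GGC (Gly) — synonymous.
Codon 6: AGG (Arg) → GGG (Gly) — missense.
Synonymous: 2 of 6.

2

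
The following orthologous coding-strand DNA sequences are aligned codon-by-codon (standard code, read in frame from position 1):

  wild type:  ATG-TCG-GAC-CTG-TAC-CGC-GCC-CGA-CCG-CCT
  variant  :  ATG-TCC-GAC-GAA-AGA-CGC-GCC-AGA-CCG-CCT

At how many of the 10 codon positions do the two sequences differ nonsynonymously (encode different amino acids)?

2

Codon 1: ATG Met / ATG Met — identical.
Codon 2: TCG Ser / TCC Ser — synonymous.
Codon 3: GAC Asp / GAC Asp — identical.
Codon 4: CTG Leu / GAA Glu — nonsynonymous.
Codon 5: TAC Tyr / AGA Arg — nonsynonymous.
Codon 6: CGC Arg / CGC Arg — identical.
Codon 7: GCC Ala / GCC Ala — identical.
Codon 8: CGA Arg / AGA Arg — synonymous.
Codon 9: CCG Pro / CCG Pro — identical.
Codon 10: CCT Pro / CCT Pro — identical.
Nonsynonymous differences: 2.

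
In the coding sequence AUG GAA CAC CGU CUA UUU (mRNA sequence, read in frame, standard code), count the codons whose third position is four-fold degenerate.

2

Codon 1 AUG (Met): third position 1-fold.
Codon 2 GAA (Glu): third position 2-fold.
Codon 3 CAC (His): third position 2-fold.
Codon 4 CGU (Arg): third position 4-fold.
Codon 5 CUA (Leu): third position 4-fold.
Codon 6 UUU (Phe): third position 2-fold.
Four-fold degenerate third positions: 2.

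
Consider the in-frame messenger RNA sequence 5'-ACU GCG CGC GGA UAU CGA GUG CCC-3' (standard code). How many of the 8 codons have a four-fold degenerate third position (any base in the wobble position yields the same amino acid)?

Codon 1 ACU (Thr): third position 4-fold.
Codon 2 GCG (Ala): third position 4-fold.
Codon 3 CGC (Arg): third position 4-fold.
Codon 4 GGA (Gly): third position 4-fold.
Codon 5 UAU (Tyr): third position 2-fold.
Codon 6 CGA (Arg): third position 4-fold.
Codon 7 GUG (Val): third position 4-fold.
Codon 8 CCC (Pro): third position 4-fold.
Four-fold degenerate third positions: 7.

7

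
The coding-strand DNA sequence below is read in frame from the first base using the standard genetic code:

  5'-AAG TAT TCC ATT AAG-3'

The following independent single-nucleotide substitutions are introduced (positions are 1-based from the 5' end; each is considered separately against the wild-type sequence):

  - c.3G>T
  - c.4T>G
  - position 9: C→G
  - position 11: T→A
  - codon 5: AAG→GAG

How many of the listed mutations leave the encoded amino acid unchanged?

Codon 1: AAG (Lys) → AAT (Asn) — missense.
Codon 2: TAT (Tyr) → GAT (Asp) — missense.
Codon 3: TCC (Ser) → TCG (Ser) — synonymous.
Codon 4: ATT (Ile) → AAT (Asn) — missense.
Codon 5: AAG (Lys) → GAG (Glu) — missense.
Synonymous: 1 of 5.

1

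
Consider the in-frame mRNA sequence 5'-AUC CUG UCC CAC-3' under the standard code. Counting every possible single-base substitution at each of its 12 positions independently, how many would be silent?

Codon 1 (AUC, Ile): 2 synonymous substitutions.
Codon 2 (CUG, Leu): 4 synonymous substitutions.
Codon 3 (UCC, Ser): 3 synonymous substitutions.
Codon 4 (CAC, His): 1 synonymous substitution.
Total: 2 + 4 + 3 + 1 = 10.

10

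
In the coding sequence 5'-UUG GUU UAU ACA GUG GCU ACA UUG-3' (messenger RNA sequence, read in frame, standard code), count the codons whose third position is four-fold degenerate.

5

Codon 1 UUG (Leu): third position 2-fold.
Codon 2 GUU (Val): third position 4-fold.
Codon 3 UAU (Tyr): third position 2-fold.
Codon 4 ACA (Thr): third position 4-fold.
Codon 5 GUG (Val): third position 4-fold.
Codon 6 GCU (Ala): third position 4-fold.
Codon 7 ACA (Thr): third position 4-fold.
Codon 8 UUG (Leu): third position 2-fold.
Four-fold degenerate third positions: 5.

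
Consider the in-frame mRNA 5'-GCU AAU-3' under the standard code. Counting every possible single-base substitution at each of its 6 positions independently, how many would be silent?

Codon 1 (GCU, Ala): 3 synonymous substitutions.
Codon 2 (AAU, Asn): 1 synonymous substitution.
Total: 3 + 1 = 4.

4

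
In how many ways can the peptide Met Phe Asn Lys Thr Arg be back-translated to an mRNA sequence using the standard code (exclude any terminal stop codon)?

192

Met: 1 codon.
Phe: 2 codons.
Asn: 2 codons.
Lys: 2 codons.
Thr: 4 codons.
Arg: 6 codons.
1 × 2 × 2 × 2 × 4 × 6 = 192.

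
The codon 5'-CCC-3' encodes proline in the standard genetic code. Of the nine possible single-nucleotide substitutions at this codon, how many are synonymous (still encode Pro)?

Position 1: none → 0 synonymous.
Position 2: none → 0 synonymous.
Position 3: CCU, CCA, CCG → 3 synonymous.
Total: 0 + 0 + 3 = 3.

3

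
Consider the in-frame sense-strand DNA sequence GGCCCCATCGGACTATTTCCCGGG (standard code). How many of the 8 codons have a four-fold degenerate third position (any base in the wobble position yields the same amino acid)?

6

Codon 1 GGC (Gly): third position 4-fold.
Codon 2 CCC (Pro): third position 4-fold.
Codon 3 ATC (Ile): third position 3-fold.
Codon 4 GGA (Gly): third position 4-fold.
Codon 5 CTA (Leu): third position 4-fold.
Codon 6 TTT (Phe): third position 2-fold.
Codon 7 CCC (Pro): third position 4-fold.
Codon 8 GGG (Gly): third position 4-fold.
Four-fold degenerate third positions: 6.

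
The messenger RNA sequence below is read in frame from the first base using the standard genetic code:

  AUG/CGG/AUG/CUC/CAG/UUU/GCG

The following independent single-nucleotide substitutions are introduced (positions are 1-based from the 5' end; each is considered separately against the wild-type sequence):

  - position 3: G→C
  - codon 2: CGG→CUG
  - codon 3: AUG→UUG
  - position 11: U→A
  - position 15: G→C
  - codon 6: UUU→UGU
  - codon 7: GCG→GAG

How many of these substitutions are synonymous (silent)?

Codon 1: AUG (Met) → AUC (Ile) — missense.
Codon 2: CGG (Arg) → CUG (Leu) — missense.
Codon 3: AUG (Met) → UUG (Leu) — missense.
Codon 4: CUC (Leu) → CAC (His) — missense.
Codon 5: CAG (Gln) → CAC (His) — missense.
Codon 6: UUU (Phe) → UGU (Cys) — missense.
Codon 7: GCG (Ala) → GAG (Glu) — missense.
Synonymous: 0 of 7.

0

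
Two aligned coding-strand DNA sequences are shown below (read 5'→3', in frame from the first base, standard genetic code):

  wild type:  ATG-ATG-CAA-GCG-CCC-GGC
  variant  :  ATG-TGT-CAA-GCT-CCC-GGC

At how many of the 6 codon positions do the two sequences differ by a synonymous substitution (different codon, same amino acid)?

1

Codon 1: ATG Met / ATG Met — identical.
Codon 2: ATG Met / TGT Cys — nonsynonymous.
Codon 3: CAA Gln / CAA Gln — identical.
Codon 4: GCG Ala / GCT Ala — synonymous.
Codon 5: CCC Pro / CCC Pro — identical.
Codon 6: GGC Gly / GGC Gly — identical.
Synonymous differences: 1.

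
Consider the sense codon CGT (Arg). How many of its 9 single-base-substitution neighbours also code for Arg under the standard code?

3

Position 1: none → 0 synonymous.
Position 2: none → 0 synonymous.
Position 3: CGC, CGA, CGG → 3 synonymous.
Total: 0 + 0 + 3 = 3.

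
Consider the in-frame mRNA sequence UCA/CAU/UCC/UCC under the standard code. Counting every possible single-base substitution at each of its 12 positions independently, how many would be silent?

10

Codon 1 (UCA, Ser): 3 synonymous substitutions.
Codon 2 (CAU, His): 1 synonymous substitution.
Codon 3 (UCC, Ser): 3 synonymous substitutions.
Codon 4 (UCC, Ser): 3 synonymous substitutions.
Total: 3 + 1 + 3 + 3 = 10.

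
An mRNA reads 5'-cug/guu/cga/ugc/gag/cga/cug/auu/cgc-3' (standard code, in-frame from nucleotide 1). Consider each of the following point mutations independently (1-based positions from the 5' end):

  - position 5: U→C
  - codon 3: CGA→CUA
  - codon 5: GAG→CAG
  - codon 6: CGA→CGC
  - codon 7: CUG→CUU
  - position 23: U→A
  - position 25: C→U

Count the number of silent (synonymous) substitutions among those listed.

Codon 2: GUU (Val) → GCU (Ala) — missense.
Codon 3: CGA (Arg) → CUA (Leu) — missense.
Codon 5: GAG (Glu) → CAG (Gln) — missense.
Codon 6: CGA (Arg) → CGC (Arg) — synonymous.
Codon 7: CUG (Leu) → CUU (Leu) — synonymous.
Codon 8: AUU (Ile) → AAU (Asn) — missense.
Codon 9: CGC (Arg) → UGC (Cys) — missense.
Synonymous: 2 of 7.

2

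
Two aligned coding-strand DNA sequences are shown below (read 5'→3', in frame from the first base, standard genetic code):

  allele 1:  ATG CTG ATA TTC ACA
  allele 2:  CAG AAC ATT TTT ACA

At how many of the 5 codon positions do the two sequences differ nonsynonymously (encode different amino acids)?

2

Codon 1: ATG Met / CAG Gln — nonsynonymous.
Codon 2: CTG Leu / AAC Asn — nonsynonymous.
Codon 3: ATA Ile / ATT Ile — synonymous.
Codon 4: TTC Phe / TTT Phe — synonymous.
Codon 5: ACA Thr / ACA Thr — identical.
Nonsynonymous differences: 2.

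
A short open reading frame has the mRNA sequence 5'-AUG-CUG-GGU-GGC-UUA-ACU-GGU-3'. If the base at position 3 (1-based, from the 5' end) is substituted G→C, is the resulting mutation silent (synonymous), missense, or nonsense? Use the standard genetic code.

Position 3 falls in codon 1: AUG → Met.
After the substitution the codon is AUC → Ile.
Met ≠ Ile, so this is a missense mutation.

missense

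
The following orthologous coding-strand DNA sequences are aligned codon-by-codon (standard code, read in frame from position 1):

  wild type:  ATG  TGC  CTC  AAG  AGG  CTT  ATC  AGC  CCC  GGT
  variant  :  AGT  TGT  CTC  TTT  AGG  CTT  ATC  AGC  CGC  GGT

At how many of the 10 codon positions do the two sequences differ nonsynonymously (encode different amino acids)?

3

Codon 1: ATG Met / AGT Ser — nonsynonymous.
Codon 2: TGC Cys / TGT Cys — synonymous.
Codon 3: CTC Leu / CTC Leu — identical.
Codon 4: AAG Lys / TTT Phe — nonsynonymous.
Codon 5: AGG Arg / AGG Arg — identical.
Codon 6: CTT Leu / CTT Leu — identical.
Codon 7: ATC Ile / ATC Ile — identical.
Codon 8: AGC Ser / AGC Ser — identical.
Codon 9: CCC Pro / CGC Arg — nonsynonymous.
Codon 10: GGT Gly / GGT Gly — identical.
Nonsynonymous differences: 3.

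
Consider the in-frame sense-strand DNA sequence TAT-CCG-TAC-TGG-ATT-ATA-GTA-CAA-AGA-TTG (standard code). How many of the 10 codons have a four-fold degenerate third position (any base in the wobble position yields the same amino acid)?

Codon 1 TAT (Tyr): third position 2-fold.
Codon 2 CCG (Pro): third position 4-fold.
Codon 3 TAC (Tyr): third position 2-fold.
Codon 4 TGG (Trp): third position 1-fold.
Codon 5 ATT (Ile): third position 3-fold.
Codon 6 ATA (Ile): third position 3-fold.
Codon 7 GTA (Val): third position 4-fold.
Codon 8 CAA (Gln): third position 2-fold.
Codon 9 AGA (Arg): third position 2-fold.
Codon 10 TTG (Leu): third position 2-fold.
Four-fold degenerate third positions: 2.

2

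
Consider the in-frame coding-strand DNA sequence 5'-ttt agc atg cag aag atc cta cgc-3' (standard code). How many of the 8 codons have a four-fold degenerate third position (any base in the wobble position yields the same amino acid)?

2

Codon 1 TTT (Phe): third position 2-fold.
Codon 2 AGC (Ser): third position 2-fold.
Codon 3 ATG (Met): third position 1-fold.
Codon 4 CAG (Gln): third position 2-fold.
Codon 5 AAG (Lys): third position 2-fold.
Codon 6 ATC (Ile): third position 3-fold.
Codon 7 CTA (Leu): third position 4-fold.
Codon 8 CGC (Arg): third position 4-fold.
Four-fold degenerate third positions: 2.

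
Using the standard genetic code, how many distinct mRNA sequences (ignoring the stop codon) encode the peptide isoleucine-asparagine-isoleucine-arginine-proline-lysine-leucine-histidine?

Ile: 3 codons.
Asn: 2 codons.
Ile: 3 codons.
Arg: 6 codons.
Pro: 4 codons.
Lys: 2 codons.
Leu: 6 codons.
His: 2 codons.
3 × 2 × 3 × 6 × 4 × 2 × 6 × 2 = 10368.

10368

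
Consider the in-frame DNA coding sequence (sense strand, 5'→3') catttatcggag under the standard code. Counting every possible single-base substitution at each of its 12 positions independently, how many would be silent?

Codon 1 (CAT, His): 1 synonymous substitution.
Codon 2 (TTA, Leu): 2 synonymous substitutions.
Codon 3 (TCG, Ser): 3 synonymous substitutions.
Codon 4 (GAG, Glu): 1 synonymous substitution.
Total: 1 + 2 + 3 + 1 = 7.

7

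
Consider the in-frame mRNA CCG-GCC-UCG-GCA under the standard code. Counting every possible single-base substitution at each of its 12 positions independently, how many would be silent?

12

Codon 1 (CCG, Pro): 3 synonymous substitutions.
Codon 2 (GCC, Ala): 3 synonymous substitutions.
Codon 3 (UCG, Ser): 3 synonymous substitutions.
Codon 4 (GCA, Ala): 3 synonymous substitutions.
Total: 3 + 3 + 3 + 3 = 12.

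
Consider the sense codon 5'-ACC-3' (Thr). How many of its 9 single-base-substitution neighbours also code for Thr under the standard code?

3

Position 1: none → 0 synonymous.
Position 2: none → 0 synonymous.
Position 3: ACU, ACA, ACG → 3 synonymous.
Total: 0 + 0 + 3 = 3.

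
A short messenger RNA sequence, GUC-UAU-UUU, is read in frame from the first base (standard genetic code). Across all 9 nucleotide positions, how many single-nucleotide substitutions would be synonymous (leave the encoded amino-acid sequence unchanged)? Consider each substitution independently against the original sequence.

5

Codon 1 (GUC, Val): 3 synonymous substitutions.
Codon 2 (UAU, Tyr): 1 synonymous substitution.
Codon 3 (UUU, Phe): 1 synonymous substitution.
Total: 3 + 1 + 1 = 5.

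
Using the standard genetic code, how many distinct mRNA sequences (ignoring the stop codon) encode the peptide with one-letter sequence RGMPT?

Arg: 6 codons.
Gly: 4 codons.
Met: 1 codon.
Pro: 4 codons.
Thr: 4 codons.
6 × 4 × 1 × 4 × 4 = 384.

384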